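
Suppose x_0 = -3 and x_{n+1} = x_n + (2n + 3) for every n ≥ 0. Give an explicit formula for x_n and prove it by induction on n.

Claim: x_n = n^2 + 2n − 3.

Base case: x_0 = -3, and 0^2 + 2·0 − 3 = -3.
Assume x_j = j^2 + 2j − 3.
Then x_{j+1} = x_j + (2j + 3) = (j^2 + 2j − 3) + (2j + 3) = j^2 + 4j,
and (j+1)^2 + 2·(j+1) − 3 = j^2 + 4j.
This completes the inductive step, so x_n = n^2 + 2n − 3 for all n ≥ 0.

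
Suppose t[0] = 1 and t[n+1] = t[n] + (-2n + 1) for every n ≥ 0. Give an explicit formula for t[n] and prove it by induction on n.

Claim: t[n] = -n^2 + 2n + 1.

Base case: t[0] = 1, and -0^2 + 2·0 + 1 = 1.
Assume t[j] = -j^2 + 2j + 1.
Then t[j+1] = t[j] + (-2j + 1) = (-j^2 + 2j + 1) + (-2j + 1) = -j^2 + 2,
and -(j+1)^2 + 2·(j+1) + 1 = -j^2 + 2.
Hence t[n] = -n^2 + 2n + 1 for every n ≥ 0, by induction.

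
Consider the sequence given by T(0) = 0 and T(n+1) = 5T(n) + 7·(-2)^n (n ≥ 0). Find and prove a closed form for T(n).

Claim: T(n) = 5^n − (-2)^n.

Base case: T(0) = 0, and 5^0 − (-2)^0 = 1 − 1 = 0.
Assume T(k) = 5^k − (-2)^k for some k ≥ 0.
Then T(k+1) = 5T(k) + 7·(-2)^k = 5·(5^k − (-2)^k) + 7·(-2)^k = 5^{k+1} − 5·(-2)^k + 7·(-2)^k = 5^{k+1} + 2·(-2)^k = 5^{k+1} − (-2)^{k+1}.
Hence T(n) = 5^n − (-2)^n for every n ≥ 0, by induction.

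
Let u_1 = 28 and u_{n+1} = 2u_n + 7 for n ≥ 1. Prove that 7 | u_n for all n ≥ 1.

Base case: u_1 = 28 = 7·4, so 7 | u_1.
Assume 7 | u_j, so u_j = 7t for some integer t.
Then u_{j+1} = 2u_j + 7 = 2·(7t) + 7 = 7(2t + 1), so 7 | u_{j+1}.
This completes the inductive step, so 7 | u_n for all n ≥ 1.

7 | u_n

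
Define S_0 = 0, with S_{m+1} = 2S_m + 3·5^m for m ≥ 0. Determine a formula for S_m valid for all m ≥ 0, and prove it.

Claim: S_m = -2^m + 5^m.

Base case: S_0 = 0, and -2^0 + 5^0 = -1 + 1 = 0.
Assume S_j = -2^j + 5^j for some j ≥ 0.
Then S_{j+1} = 2S_j + 3·5^j = 2·(-2^j + 5^j) + 3·5^j = -2^{j+1} + 2·5^j + 3·5^j = -2^{j+1} + 5·5^j = -2^{j+1} + 5^{j+1}.
So the formula holds for j+1, and by induction S_m = -2^m + 5^m for all m ≥ 0.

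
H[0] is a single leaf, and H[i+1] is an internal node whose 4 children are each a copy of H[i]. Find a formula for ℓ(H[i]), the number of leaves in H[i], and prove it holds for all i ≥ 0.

Claim: ℓ(H[i]) = 4^i.

Base case: ℓ(H[0]) = 1, and 4^0 = 1.
Assume ℓ(H[m]) = 4^m.
Then ℓ(H[m+1]) = 4·ℓ(H[m]) = 4·4^m = 4^{m+1}.
So the formula holds for m+1, and by induction ℓ(H[i]) = 4^i for all i ≥ 0.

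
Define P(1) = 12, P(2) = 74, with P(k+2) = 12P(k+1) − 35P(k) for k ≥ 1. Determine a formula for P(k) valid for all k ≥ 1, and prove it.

Claim: P(k) = 5^k + 7^k.

Base cases: P(1) = 12 and 5^1 + 7^1 = 12; P(2) = 74 and 5^2 + 7^2 = 74.
Assume P(i) = 5^i + 7^i for all 1 ≤ i ≤ j, where j ≥ 2.
Then P(j+1) = 12P(j) − 35P(j−1) = 12·(5^j + 7^j) − 35·(5^{j−1} + 7^{j−1}) = (12·5 − 35)5^{j−1} + (12·7 − 35)7^{j−1} = 25·5^{j−1} + 49·7^{j−1} = 5^{j+1} + 7^{j+1}.
By strong induction, P(k) = 5^k + 7^k for all k ≥ 1.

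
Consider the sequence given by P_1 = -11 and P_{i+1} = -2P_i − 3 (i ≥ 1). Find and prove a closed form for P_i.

Claim: P_i = 5·(-2)^i − 1.

Base case: P_1 = -11, and 5·(-2)^1 − 1 = -10 − 1 = -11.
Assume P_j = 5·(-2)^j − 1 for some j ≥ 1.
Then P_{j+1} = -2P_j − 3 = -2·(5·(-2)^j − 1) − 3 = -10·(-2)^j + 2 − 3 = 5·(-2)^{j+1} − 1.
This completes the inductive step, so P_i = 5·(-2)^i − 1 for all i ≥ 1.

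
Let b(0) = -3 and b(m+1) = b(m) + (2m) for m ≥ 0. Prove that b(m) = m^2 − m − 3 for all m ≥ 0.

Base case: b(0) = -3, and 0^2 − 0 − 3 = -3.
Assume b(j) = j^2 − j − 3.
Then b(j+1) = b(j) + (2j) = (j^2 − j − 3) + (2j) = j^2 + j − 3,
and (j+1)^2 − (j+1) − 3 = j^2 + j − 3.
This completes the inductive step, so b(m) = m^2 − m − 3 for all m ≥ 0.

b(m) = m^2 − m − 3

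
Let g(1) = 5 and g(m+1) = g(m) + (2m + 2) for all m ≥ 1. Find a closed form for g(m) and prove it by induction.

Claim: g(m) = m^2 + m + 3.

Base case: g(1) = 5, and 1^2 + 1 + 3 = 5.
Assume g(r) = r^2 + r + 3.
Then g(r+1) = g(r) + (2r + 2) = (r^2 + r + 3) + (2r + 2) = r^2 + 3r + 5,
and (r+1)^2 + (r+1) + 3 = r^2 + 3r + 5.
By induction, g(m) = m^2 + m + 3 for all m ≥ 1.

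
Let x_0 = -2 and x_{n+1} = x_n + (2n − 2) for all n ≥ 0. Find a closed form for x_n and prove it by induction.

Claim: x_n = n^2 − 3n − 2.

Base case: x_0 = -2, and 0^2 − 3·0 − 2 = -2.
Assume x_r = r^2 − 3r − 2.
Then x_{r+1} = x_r + (2r − 2) = (r^2 − 3r − 2) + (2r − 2) = r^2 − r − 4,
and (r+1)^2 − 3·(r+1) − 2 = r^2 − r − 4.
Hence x_n = n^2 − 3n − 2 for every n ≥ 0, by induction.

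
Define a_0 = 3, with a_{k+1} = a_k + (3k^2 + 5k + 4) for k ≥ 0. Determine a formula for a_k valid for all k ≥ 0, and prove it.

Claim: a_k = k^3 + k^2 + 2k + 3.

Base case: a_0 = 3, and 0^3 + 0^2 + 2·0 + 3 = 3.
Assume a_j = j^3 + j^2 + 2j + 3.
Then a_{j+1} = a_j + (3j^2 + 5j + 4) = (j^3 + j^2 + 2j + 3) + (3j^2 + 5j + 4) = j^3 + 4j^2 + 7j + 7,
and (j+1)^3 + (j+1)^2 + 2·(j+1) + 3 = j^3 + 4j^2 + 7j + 7.
By induction, a_k = k^3 + k^2 + 2k + 3 for all k ≥ 0.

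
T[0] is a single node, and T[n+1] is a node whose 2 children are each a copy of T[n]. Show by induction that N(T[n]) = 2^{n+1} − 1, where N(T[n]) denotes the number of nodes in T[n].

Base case: N(T[0]) = 1, and 2^{0+1} − 1 = 1.
Assume N(T[j]) = 2^{j+1} − 1.
Then N(T[j+1]) = 1 + 2N(T[j]) = 1 + 2(2^{j+1} − 1) = 2^{j+2} − 2 + 1 = 2^{j+2} − 1.
So the formula holds for j+1, and by induction N(T[n]) = 2^{n+1} − 1 for all n ≥ 0.

N(T[n]) = 2^{n+1} − 1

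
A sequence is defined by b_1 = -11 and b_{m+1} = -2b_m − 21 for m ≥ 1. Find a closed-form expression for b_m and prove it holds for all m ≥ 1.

Claim: b_m = 2·(-2)^m − 7.

Base case: b_1 = -11, and 2·(-2)^1 − 7 = -4 − 7 = -11.
Assume b_j = 2·(-2)^j − 7 for some j ≥ 1.
Then b_{j+1} = -2b_j − 21 = -2·(2·(-2)^j − 7) − 21 = -4·(-2)^j + 14 − 21 = 2·(-2)^{j+1} − 7.
Hence b_m = 2·(-2)^m − 7 for every m ≥ 1, by induction.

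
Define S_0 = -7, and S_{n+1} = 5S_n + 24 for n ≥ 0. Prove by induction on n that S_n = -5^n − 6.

Base case: S_0 = -7, and -5^0 − 6 = -1 − 6 = -7.
Assume S_j = -5^j − 6 for some j ≥ 0.
Then S_{j+1} = 5S_j + 24 = 5·(-5^j − 6) + 24 = -5^{j+1} − 30 + 24 = -5^{j+1} − 6.
This completes the inductive step, so S_n = -5^n − 6 for all n ≥ 0.

S_n = -5^n − 6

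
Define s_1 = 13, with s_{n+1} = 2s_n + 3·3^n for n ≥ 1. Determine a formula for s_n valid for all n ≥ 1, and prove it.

Claim: s_n = 2·2^n + 3·3^n.

Base case: s_1 = 13, and 2·2^1 + 3·3^1 = 4 + 9 = 13.
Assume s_r = 2·2^r + 3·3^r for some r ≥ 1.
Then s_{r+1} = 2s_r + 3·3^r = 2·(2·2^r + 3·3^r) + 3·3^r = 2·2^{r+1} + 6·3^r + 3·3^r = 2·2^{r+1} + 9·3^r = 2·2^{r+1} + 3·3^{r+1}.
This completes the inductive step, so s_n = 2·2^n + 3·3^n for all n ≥ 1.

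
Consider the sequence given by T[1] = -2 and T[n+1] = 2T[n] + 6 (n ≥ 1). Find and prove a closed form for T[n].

Claim: T[n] = 2^{n+1} − 6.

Base case: T[1] = -2, and 2^{1+1} − 6 = 4 − 6 = -2.
Assume T[j] = 2^{j+1} − 6 for some j ≥ 1.
Then T[j+1] = 2T[j] + 6 = 2·(2^{j+1} − 6) + 6 = 2^{j+2} − 12 + 6 = 2^{j+2} − 6.
Hence T[n] = 2^{n+1} − 6 for every n ≥ 1, by induction.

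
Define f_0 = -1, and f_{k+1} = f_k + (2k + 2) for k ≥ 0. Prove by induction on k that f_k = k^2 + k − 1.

Base case: f_0 = -1, and 0^2 + 0 − 1 = -1.
Assume f_m = m^2 + m − 1.
Then f_{m+1} = f_m + (2m + 2) = (m^2 + m − 1) + (2m + 2) = m^2 + 3m + 1,
and (m+1)^2 + (m+1) − 1 = m^2 + 3m + 1.
This completes the inductive step, so f_k = k^2 + k − 1 for all k ≥ 0.

f_k = k^2 + k − 1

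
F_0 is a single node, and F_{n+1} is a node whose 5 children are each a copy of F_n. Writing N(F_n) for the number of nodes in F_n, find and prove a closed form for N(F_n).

Claim: N(F_n) = (5^{n+1} − 1)/4.

Base case: N(F_0) = 1, and (5^{0+1} − 1)/4 = 1.
Assume N(F_m) = (5^{m+1} − 1)/4.
Then N(F_{m+1}) = 1 + 5N(F_m) = 1 + 5·(5^{m+1} − 1)/4 = 1 + (5^{m+2} − 5)/4 = (4 + 5^{m+2} − 5)/4 = (5^{m+2} − 1)/4.
This completes the inductive step, so N(F_n) = (5^{n+1} − 1)/4 for all n ≥ 0.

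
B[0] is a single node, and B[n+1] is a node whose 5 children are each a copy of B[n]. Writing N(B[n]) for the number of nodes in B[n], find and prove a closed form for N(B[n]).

Claim: N(B[n]) = (5^{n+1} − 1)/4.

Base case: N(B[0]) = 1, and (5^{0+1} − 1)/4 = 1.
Assume N(B[m]) = (5^{m+1} − 1)/4.
Then N(B[m+1]) = 1 + 5N(B[m]) = 1 + 5·(5^{m+1} − 1)/4 = 1 + (5^{m+2} − 5)/4 = (4 + 5^{m+2} − 5)/4 = (5^{m+2} − 1)/4.
So the formula holds for m+1, and by induction N(B[n]) = (5^{n+1} − 1)/4 for all n ≥ 0.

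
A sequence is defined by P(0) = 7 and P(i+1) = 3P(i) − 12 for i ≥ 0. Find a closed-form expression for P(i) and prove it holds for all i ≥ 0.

Claim: P(i) = 3^i + 6.

Base case: P(0) = 7, and 3^0 + 6 = 1 + 6 = 7.
Assume P(k) = 3^k + 6 for some k ≥ 0.
Then P(k+1) = 3P(k) − 12 = 3·(3^k + 6) − 12 = 3^{k+1} + 18 − 12 = 3^{k+1} + 6.
So the formula holds for k+1, and by induction P(i) = 3^i + 6 for all i ≥ 0.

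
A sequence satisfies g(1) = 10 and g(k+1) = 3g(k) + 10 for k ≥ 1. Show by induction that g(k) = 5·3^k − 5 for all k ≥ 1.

Base case: g(1) = 10, and 5·3^1 − 5 = 15 − 5 = 10.
Assume g(m) = 5·3^m − 5 for some m ≥ 1.
Then g(m+1) = 3g(m) + 10 = 3·(5·3^m − 5) + 10 = 15·3^m − 15 + 10 = 5·3^{m+1} − 5.
So the formula holds for m+1, and by induction g(k) = 5·3^k − 5 for all k ≥ 1.

g(k) = 5·3^k − 5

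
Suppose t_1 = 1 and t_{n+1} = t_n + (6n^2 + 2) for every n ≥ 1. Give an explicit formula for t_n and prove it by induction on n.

Claim: t_n = 2n^3 − 3n^2 + 3n − 1.

Base case: t_1 = 1, and 2·1^3 − 3·1^2 + 3·1 − 1 = 1.
Assume t_j = 2j^3 − 3j^2 + 3j − 1.
Then t_{j+1} = t_j + (6j^2 + 2) = (2j^3 − 3j^2 + 3j − 1) + (6j^2 + 2) = 2j^3 + 3j^2 + 3j + 1,
and 2·(j+1)^3 − 3·(j+1)^2 + 3·(j+1) − 1 = 2j^3 + 3j^2 + 3j + 1.
Hence t_n = 2n^3 − 3n^2 + 3n − 1 for every n ≥ 1, by induction.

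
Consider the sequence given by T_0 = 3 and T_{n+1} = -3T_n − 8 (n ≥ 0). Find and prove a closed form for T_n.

Claim: T_n = 5·(-3)^n − 2.

Base case: T_0 = 3, and 5·(-3)^0 − 2 = 5 − 2 = 3.
Assume T_m = 5·(-3)^m − 2 for some m ≥ 0.
Then T_{m+1} = -3T_m − 8 = -3·(5·(-3)^m − 2) − 8 = -15·(-3)^m + 6 − 8 = 5·(-3)^{m+1} − 2.
This completes the inductive step, so T_n = 5·(-3)^n − 2 for all n ≥ 0.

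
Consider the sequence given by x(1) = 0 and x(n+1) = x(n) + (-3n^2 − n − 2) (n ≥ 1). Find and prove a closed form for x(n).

Claim: x(n) = -n^3 + n^2 − 2n + 2.

Base case: x(1) = 0, and -1^3 + 1^2 − 2·1 + 2 = 0.
Assume x(j) = -j^3 + j^2 − 2j + 2.
Then x(j+1) = x(j) + (-3j^2 − j − 2) = (-j^3 + j^2 − 2j + 2) + (-3j^2 − j − 2) = -j^3 − 2j^2 − 3j,
and -(j+1)^3 + (j+1)^2 − 2·(j+1) + 2 = -j^3 − 2j^2 − 3j.
This completes the inductive step, so x(n) = -n^3 + n^2 − 2n + 2 for all n ≥ 1.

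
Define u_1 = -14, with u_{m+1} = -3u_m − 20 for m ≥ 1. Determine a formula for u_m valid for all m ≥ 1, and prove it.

Claim: u_m = 3·(-3)^m − 5.

Base case: u_1 = -14, and 3·(-3)^1 − 5 = -9 − 5 = -14.
Assume u_k = 3·(-3)^k − 5 for some k ≥ 1.
Then u_{k+1} = -3u_k − 20 = -3·(3·(-3)^k − 5) − 20 = -9·(-3)^k + 15 − 20 = 3·(-3)^{k+1} − 5.
This completes the inductive step, so u_m = 3·(-3)^m − 5 for all m ≥ 1.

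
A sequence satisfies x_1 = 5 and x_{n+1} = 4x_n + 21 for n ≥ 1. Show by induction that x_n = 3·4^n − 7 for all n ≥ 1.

Base case: x_1 = 5, and 3·4^1 − 7 = 12 − 7 = 5.
Assume x_m = 3·4^m − 7 for some m ≥ 1.
Then x_{m+1} = 4x_m + 21 = 4·(3·4^m − 7) + 21 = 12·4^m − 28 + 21 = 3·4^{m+1} − 7.
This completes the inductive step, so x_n = 3·4^n − 7 for all n ≥ 1.

x_n = 3·4^n − 7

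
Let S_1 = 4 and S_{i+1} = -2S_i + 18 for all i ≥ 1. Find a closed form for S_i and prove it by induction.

Claim: S_i = (-2)^i + 6.

Base case: S_1 = 4, and (-2)^1 + 6 = -2 + 6 = 4.
Assume S_r = (-2)^r + 6 for some r ≥ 1.
Then S_{r+1} = -2S_r + 18 = -2·((-2)^r + 6) + 18 = -2·(-2)^r − 12 + 18 = (-2)^{r+1} + 6.
So the formula holds for r+1, and by induction S_i = (-2)^i + 6 for all i ≥ 1.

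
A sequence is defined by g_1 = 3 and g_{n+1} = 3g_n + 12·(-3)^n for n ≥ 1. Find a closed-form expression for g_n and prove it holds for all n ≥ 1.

Claim: g_n = -3^n − 2·(-3)^n.

Base case: g_1 = 3, and -3^1 − 2·(-3)^1 = -3 + 6 = 3.
Assume g_r = -3^r − 2·(-3)^r for some r ≥ 1.
Then g_{r+1} = 3g_r + 12·(-3)^r = 3·(-3^r − 2·(-3)^r) + 12·(-3)^r = -3^{r+1} − 6·(-3)^r + 12·(-3)^r = -3^{r+1} + 6·(-3)^r = -3^{r+1} − 2·(-3)^{r+1}.
So the formula holds for r+1, and by induction g_n = -3^n − 2·(-3)^n for all n ≥ 1.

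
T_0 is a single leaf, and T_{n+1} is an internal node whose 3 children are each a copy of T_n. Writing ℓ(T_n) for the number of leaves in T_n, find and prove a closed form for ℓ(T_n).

Claim: ℓ(T_n) = 3^n.

Base case: ℓ(T_0) = 1, and 3^0 = 1.
Assume ℓ(T_m) = 3^m.
Then ℓ(T_{m+1}) = 3·ℓ(T_m) = 3·3^m = 3^{m+1}.
This completes the inductive step, so ℓ(T_n) = 3^n for all n ≥ 0.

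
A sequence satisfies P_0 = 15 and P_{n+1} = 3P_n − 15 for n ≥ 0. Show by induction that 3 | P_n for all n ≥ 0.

Base case: P_0 = 15 = 3·5, so 3 | P_0.
Assume 3 | P_j, so P_j = 3t for some integer t.
Then P_{j+1} = 3P_j − 15 = 3·(3t) − 15 = 3(3t − 5), so 3 | P_{j+1}.
So the property holds for j+1, and by induction 3 | P_n for all n ≥ 0.

3 | P_n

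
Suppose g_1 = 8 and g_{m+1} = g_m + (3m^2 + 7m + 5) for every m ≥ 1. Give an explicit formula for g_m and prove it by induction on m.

Claim: g_m = m^3 + 2m^2 + 2m + 3.

Base case: g_1 = 8, and 1^3 + 2·1^2 + 2·1 + 3 = 8.
Assume g_k = k^3 + 2k^2 + 2k + 3.
Then g_{k+1} = g_k + (3k^2 + 7k + 5) = (k^3 + 2k^2 + 2k + 3) + (3k^2 + 7k + 5) = k^3 + 5k^2 + 9k + 8,
and (k+1)^3 + 2·(k+1)^2 + 2·(k+1) + 3 = k^3 + 5k^2 + 9k + 8.
This completes the inductive step, so g_m = m^3 + 2m^2 + 2m + 3 for all m ≥ 1.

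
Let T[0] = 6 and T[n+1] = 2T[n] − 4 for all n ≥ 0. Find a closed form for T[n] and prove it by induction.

Claim: T[n] = 2^{n+1} + 4.

Base case: T[0] = 6, and 2^{0+1} + 4 = 2 + 4 = 6.
Assume T[j] = 2^{j+1} + 4 for some j ≥ 0.
Then T[j+1] = 2T[j] − 4 = 2·(2^{j+1} + 4) − 4 = 2^{j+2} + 8 − 4 = 2^{j+2} + 4.
So the formula holds for j+1, and by induction T[n] = 2^{n+1} + 4 for all n ≥ 0.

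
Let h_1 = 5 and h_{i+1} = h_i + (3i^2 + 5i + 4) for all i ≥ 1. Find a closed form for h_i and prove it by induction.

Claim: h_i = i^3 + i^2 + 2i + 1.

Base case: h_1 = 5, and 1^3 + 1^2 + 2·1 + 1 = 5.
Assume h_m = m^3 + m^2 + 2m + 1.
Then h_{m+1} = h_m + (3m^2 + 5m + 4) = (m^3 + m^2 + 2m + 1) + (3m^2 + 5m + 4) = m^3 + 4m^2 + 7m + 5,
and (m+1)^3 + (m+1)^2 + 2·(m+1) + 1 = m^3 + 4m^2 + 7m + 5.
By induction, h_i = i^3 + i^2 + 2i + 1 for all i ≥ 1.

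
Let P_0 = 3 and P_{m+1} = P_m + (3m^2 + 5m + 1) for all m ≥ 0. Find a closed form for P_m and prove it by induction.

Claim: P_m = m^3 + m^2 − m + 3.

Base case: P_0 = 3, and 0^3 + 0^2 − 0 + 3 = 3.
Assume P_r = r^3 + r^2 − r + 3.
Then P_{r+1} = P_r + (3r^2 + 5r + 1) = (r^3 + r^2 − r + 3) + (3r^2 + 5r + 1) = r^3 + 4r^2 + 4r + 4,
and (r+1)^3 + (r+1)^2 − (r+1) + 3 = r^3 + 4r^2 + 4r + 4.
This completes the inductive step, so P_m = m^3 + m^2 − m + 3 for all m ≥ 0.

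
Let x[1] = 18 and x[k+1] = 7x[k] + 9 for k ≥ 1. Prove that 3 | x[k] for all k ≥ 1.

Base case: x[1] = 18 = 3·6, so 3 | x[1].
Assume 3 | x[r], so x[r] = 3t for some integer t.
Then x[r+1] = 7x[r] + 9 = 7·(3t) + 9 = 3(7t + 3), so 3 | x[r+1].
So the property holds for r+1, and by induction 3 | x[k] for all k ≥ 1.

3 | x[k]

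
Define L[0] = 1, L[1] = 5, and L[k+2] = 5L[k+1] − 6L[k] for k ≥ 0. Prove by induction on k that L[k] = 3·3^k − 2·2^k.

Base cases: L[0] = 1 and 3·3^0 − 2·2^0 = 1; L[1] = 5 and 3·3^1 − 2·2^1 = 5.
Assume L[i] = 3·3^i − 2·2^i for all 0 ≤ i ≤ j, where j ≥ 1.
Then L[j+1] = 5L[j] − 6L[j−1] = 5·(3·3^j − 2·2^j) − 6·(3·3^{j−1} − 2·2^{j−1}) = 3·(5·3 − 6)3^{j−1} − 2·(5·2 − 6)2^{j−1} = 27·3^{j−1} − 8·2^{j−1} = 3·3^{j+1} − 2·2^{j+1}.
Hence L[k] = 3·3^k − 2·2^k for every k ≥ 0, by strong induction.

L[k] = 3·3^k − 2·2^k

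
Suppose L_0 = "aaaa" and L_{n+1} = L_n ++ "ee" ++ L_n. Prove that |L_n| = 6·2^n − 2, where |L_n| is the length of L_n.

Base case: |L_0| = 4, and 6·2^0 − 2 = 4.
Assume |L_m| = 6·2^m − 2.
Then |L_{m+1}| = |L_m| + 2 + |L_m| = 2|L_m| + 2 = 2(6·2^m − 2) + 2 = 6·2^{m+1} − 4 + 2 = 6·2^{m+1} − 2.
This completes the inductive step, so |L_n| = 6·2^n − 2 for all n ≥ 0.

|L_n| = 6·2^n − 2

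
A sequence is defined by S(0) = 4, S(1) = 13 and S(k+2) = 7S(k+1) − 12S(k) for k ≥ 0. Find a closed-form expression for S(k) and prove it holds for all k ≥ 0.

Claim: S(k) = 3·3^k + 4^k.

Base cases: S(0) = 4 and 3·3^0 + 4^0 = 4; S(1) = 13 and 3·3^1 + 4^1 = 13.
Assume S(j) = 3·3^j + 4^j for all 0 ≤ j ≤ m, where m ≥ 1.
Then S(m+1) = 7S(m) − 12S(m−1) = 7·(3·3^m + 4^m) − 12·(3·3^{m−1} + 4^{m−1}) = 3·(7·3 − 12)3^{m−1} + (7·4 − 12)4^{m−1} = 27·3^{m−1} + 16·4^{m−1} = 3·3^{m+1} + 4^{m+1}.
By strong induction, S(k) = 3·3^k + 4^k for all k ≥ 0.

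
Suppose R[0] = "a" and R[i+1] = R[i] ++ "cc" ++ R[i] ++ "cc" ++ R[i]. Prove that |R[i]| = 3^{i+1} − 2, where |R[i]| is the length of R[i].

Base case: |R[0]| = 1, and 3^{0+1} − 2 = 1.
Assume |R[r]| = 3^{r+1} − 2.
Then |R[r+1]| = 3|R[r]| + 4 = 3(3^{r+1} − 2) + 4 = 3^{r+2} − 6 + 4 = 3^{r+2} − 2.
By induction, |R[i]| = 3^{i+1} − 2 for all i ≥ 0.

|R[i]| = 3^{i+1} − 2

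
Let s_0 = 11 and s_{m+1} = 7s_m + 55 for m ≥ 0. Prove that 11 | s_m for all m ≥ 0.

Base case: s_0 = 11 = 11·1, so 11 | s_0.
Assume 11 | s_j, so s_j = 11t for some integer t.
Then s_{j+1} = 7s_j + 55 = 7·(11t) + 55 = 11(7t + 5), so 11 | s_{j+1}.
By induction, 11 | s_m for all m ≥ 0.

11 | s_m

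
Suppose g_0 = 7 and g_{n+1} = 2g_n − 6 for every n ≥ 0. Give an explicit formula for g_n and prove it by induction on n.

Claim: g_n = 2^n + 6.

Base case: g_0 = 7, and 2^0 + 6 = 1 + 6 = 7.
Assume g_k = 2^k + 6 for some k ≥ 0.
Then g_{k+1} = 2g_k − 6 = 2·(2^k + 6) − 6 = 2^{k+1} + 12 − 6 = 2^{k+1} + 6.
By induction, g_n = 2^n + 6 for all n ≥ 0.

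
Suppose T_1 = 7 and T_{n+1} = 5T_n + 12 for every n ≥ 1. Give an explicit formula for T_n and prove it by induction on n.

Claim: T_n = 2·5^n − 3.

Base case: T_1 = 7, and 2·5^1 − 3 = 10 − 3 = 7.
Assume T_m = 2·5^m − 3 for some m ≥ 1.
Then T_{m+1} = 5T_m + 12 = 5·(2·5^m − 3) + 12 = 10·5^m − 15 + 12 = 2·5^{m+1} − 3.
So the formula holds for m+1, and by induction T_n = 2·5^n − 3 for all n ≥ 1.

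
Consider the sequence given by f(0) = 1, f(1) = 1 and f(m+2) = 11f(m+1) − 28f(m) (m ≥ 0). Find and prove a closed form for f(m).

Claim: f(m) = 2·4^m − 7^m.

Base cases: f(0) = 1 and 2·4^0 − 7^0 = 1; f(1) = 1 and 2·4^1 − 7^1 = 1.
Assume f(j) = 2·4^j − 7^j for all 0 ≤ j ≤ r, where r ≥ 1.
Then f(r+1) = 11f(r) − 28f(r−1) = 11·(2·4^r − 7^r) − 28·(2·4^{r−1} − 7^{r−1}) = 2·(11·4 − 28)4^{r−1} − (11·7 − 28)7^{r−1} = 32·4^{r−1} − 49·7^{r−1} = 2·4^{r+1} − 7^{r+1}.
This completes the inductive step, so f(m) = 2·4^m − 7^m for all m ≥ 0.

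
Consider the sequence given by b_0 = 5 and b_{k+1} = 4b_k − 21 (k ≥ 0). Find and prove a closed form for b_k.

Claim: b_k = -2·4^k + 7.

Base case: b_0 = 5, and -2·4^0 + 7 = -2 + 7 = 5.
Assume b_r = -2·4^r + 7 for some r ≥ 0.
Then b_{r+1} = 4b_r − 21 = 4·(-2·4^r + 7) − 21 = -8·4^r + 28 − 21 = -2·4^{r+1} + 7.
This completes the inductive step, so b_k = -2·4^k + 7 for all k ≥ 0.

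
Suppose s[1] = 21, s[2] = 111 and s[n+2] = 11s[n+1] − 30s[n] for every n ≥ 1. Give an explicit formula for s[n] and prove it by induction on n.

Claim: s[n] = 3·5^n + 6^n.

Base cases: s[1] = 21 and 3·5^1 + 6^1 = 21; s[2] = 111 and 3·5^2 + 6^2 = 111.
Assume s[i] = 3·5^i + 6^i for all 1 ≤ i ≤ j, where j ≥ 2.
Then s[j+1] = 11s[j] − 30s[j−1] = 11·(3·5^j + 6^j) − 30·(3·5^{j−1} + 6^{j−1}) = 3·(11·5 − 30)5^{j−1} + (11·6 − 30)6^{j−1} = 75·5^{j−1} + 36·6^{j−1} = 3·5^{j+1} + 6^{j+1}.
Hence s[n] = 3·5^n + 6^n for every n ≥ 1, by strong induction.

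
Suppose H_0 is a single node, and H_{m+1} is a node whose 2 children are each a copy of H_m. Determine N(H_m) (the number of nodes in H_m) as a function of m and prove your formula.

Claim: N(H_m) = 2^{m+1} − 1.

Base case: N(H_0) = 1, and 2^{0+1} − 1 = 1.
Assume N(H_j) = 2^{j+1} − 1.
Then N(H_{j+1}) = 1 + 2N(H_j) = 1 + 2(2^{j+1} − 1) = 2^{j+2} − 2 + 1 = 2^{j+2} − 1.
So the formula holds for j+1, and by induction N(H_m) = 2^{m+1} − 1 for all m ≥ 0.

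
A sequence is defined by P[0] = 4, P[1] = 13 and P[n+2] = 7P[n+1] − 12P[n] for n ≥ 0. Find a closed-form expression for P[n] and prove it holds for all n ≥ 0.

Claim: P[n] = 3·3^n + 4^n.

Base cases: P[0] = 4 and 3·3^0 + 4^0 = 4; P[1] = 13 and 3·3^1 + 4^1 = 13.
Assume P[i] = 3·3^i + 4^i for all 0 ≤ i ≤ j, where j ≥ 1.
Then P[j+1] = 7P[j] − 12P[j−1] = 7·(3·3^j + 4^j) − 12·(3·3^{j−1} + 4^{j−1}) = 3·(7·3 − 12)3^{j−1} + (7·4 − 12)4^{j−1} = 27·3^{j−1} + 16·4^{j−1} = 3·3^{j+1} + 4^{j+1}.
Hence P[n] = 3·3^n + 4^n for every n ≥ 0, by strong induction.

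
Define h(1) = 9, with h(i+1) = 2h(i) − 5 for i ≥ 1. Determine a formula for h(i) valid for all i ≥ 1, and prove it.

Claim: h(i) = 2^{i+1} + 5.

Base case: h(1) = 9, and 2^{1+1} + 5 = 4 + 5 = 9.
Assume h(m) = 2^{m+1} + 5 for some m ≥ 1.
Then h(m+1) = 2h(m) − 5 = 2·(2^{m+1} + 5) − 5 = 2^{m+2} + 10 − 5 = 2^{m+2} + 5.
So the formula holds for m+1, and by induction h(i) = 2^{i+1} + 5 for all i ≥ 1.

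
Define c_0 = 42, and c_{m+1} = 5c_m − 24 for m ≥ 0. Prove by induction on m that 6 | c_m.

Base case: c_0 = 42 = 6·7, so 6 | c_0.
Assume 6 | c_j, so c_j = 6t for some integer t.
Then c_{j+1} = 5c_j − 24 = 5·(6t) − 24 = 6(5t − 4), so 6 | c_{j+1}.
This completes the inductive step, so 6 | c_m for all m ≥ 0.

6 | c_m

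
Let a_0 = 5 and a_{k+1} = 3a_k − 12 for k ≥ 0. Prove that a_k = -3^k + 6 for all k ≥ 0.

Base case: a_0 = 5, and -3^0 + 6 = -1 + 6 = 5.
Assume a_j = -3^j + 6 for some j ≥ 0.
Then a_{j+1} = 3a_j − 12 = 3·(-3^j + 6) − 12 = -3^{j+1} + 18 − 12 = -3^{j+1} + 6.
By induction, a_k = -3^k + 6 for all k ≥ 0.

a_k = -3^k + 6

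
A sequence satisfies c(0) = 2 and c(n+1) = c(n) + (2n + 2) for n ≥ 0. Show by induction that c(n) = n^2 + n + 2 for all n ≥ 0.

Base case: c(0) = 2, and 0^2 + 0 + 2 = 2.
Assume c(m) = m^2 + m + 2.
Then c(m+1) = c(m) + (2m + 2) = (m^2 + m + 2) + (2m + 2) = m^2 + 3m + 4,
and (m+1)^2 + (m+1) + 2 = m^2 + 3m + 4.
Hence c(n) = n^2 + n + 2 for every n ≥ 0, by induction.

c(n) = n^2 + n + 2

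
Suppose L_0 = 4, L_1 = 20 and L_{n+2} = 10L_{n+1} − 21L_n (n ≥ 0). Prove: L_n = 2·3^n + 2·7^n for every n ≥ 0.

Base cases: L_0 = 4 and 2·3^0 + 2·7^0 = 4; L_1 = 20 and 2·3^1 + 2·7^1 = 20.
Assume L_j = 2·3^j + 2·7^j for all 0 ≤ j ≤ k, where k ≥ 1.
Then L_{k+1} = 10L_k − 21L_{k−1} = 10·(2·3^k + 2·7^k) − 21·(2·3^{k−1} + 2·7^{k−1}) = 2·(10·3 − 21)3^{k−1} + 2·(10·7 − 21)7^{k−1} = 18·3^{k−1} + 98·7^{k−1} = 2·3^{k+1} + 2·7^{k+1}.
Hence L_n = 2·3^n + 2·7^n for every n ≥ 0, by strong induction.

L_n = 2·3^n + 2·7^n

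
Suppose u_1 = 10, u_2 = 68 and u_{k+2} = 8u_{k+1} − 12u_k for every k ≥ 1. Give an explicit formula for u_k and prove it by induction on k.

Claim: u_k = -2^k + 2·6^k.

Base cases: u_1 = 10 and -2^1 + 2·6^1 = 10; u_2 = 68 and -2^2 + 2·6^2 = 68.
Assume u_j = -2^j + 2·6^j for all 1 ≤ j ≤ m, where m ≥ 2.
Then u_{m+1} = 8u_m − 12u_{m−1} = 8·(-2^m + 2·6^m) − 12·(-2^{m−1} + 2·6^{m−1}) = -(8·2 − 12)2^{m−1} + 2·(8·6 − 12)6^{m−1} = -4·2^{m−1} + 72·6^{m−1} = -2^{m+1} + 2·6^{m+1}.
By strong induction, u_k = -2^k + 2·6^k for all k ≥ 1.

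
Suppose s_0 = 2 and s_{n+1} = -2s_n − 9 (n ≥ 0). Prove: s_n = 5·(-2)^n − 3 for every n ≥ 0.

Base case: s_0 = 2, and 5·(-2)^0 − 3 = 5 − 3 = 2.
Assume s_m = 5·(-2)^m − 3 for some m ≥ 0.
Then s_{m+1} = -2s_m − 9 = -2·(5·(-2)^m − 3) − 9 = -10·(-2)^m + 6 − 9 = 5·(-2)^{m+1} − 3.
By induction, s_n = 5·(-2)^n − 3 for all n ≥ 0.

s_n = 5·(-2)^n − 3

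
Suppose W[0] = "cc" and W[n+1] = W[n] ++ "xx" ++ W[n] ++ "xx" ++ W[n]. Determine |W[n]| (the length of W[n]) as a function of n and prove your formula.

Claim: |W[n]| = 4·3^n − 2.

Base case: |W[0]| = 2, and 4·3^0 − 2 = 2.
Assume |W[k]| = 4·3^k − 2.
Then |W[k+1]| = 3|W[k]| + 4 = 3(4·3^k − 2) + 4 = 4·3^{k+1} − 6 + 4 = 4·3^{k+1} − 2.
By induction, |W[n]| = 4·3^n − 2 for all n ≥ 0.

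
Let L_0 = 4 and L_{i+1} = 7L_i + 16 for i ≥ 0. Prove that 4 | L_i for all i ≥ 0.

Base case: L_0 = 4 = 4·1, so 4 | L_0.
Assume 4 | L_r, so L_r = 4t for some integer t.
Then L_{r+1} = 7L_r + 16 = 7·(4t) + 16 = 4(7t + 4), so 4 | L_{r+1}.
Hence 4 | L_i for every i ≥ 0, by induction.

4 | L_i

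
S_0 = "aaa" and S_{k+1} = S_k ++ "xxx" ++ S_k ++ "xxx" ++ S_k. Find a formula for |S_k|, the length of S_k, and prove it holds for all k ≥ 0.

Claim: |S_k| = 6·3^k − 3.

Base case: |S_0| = 3, and 6·3^0 − 3 = 3.
Assume |S_r| = 6·3^r − 3.
Then |S_{r+1}| = 3|S_r| + 6 = 3(6·3^r − 3) + 6 = 6·3^{r+1} − 9 + 6 = 6·3^{r+1} − 3.
This completes the inductive step, so |S_k| = 6·3^k − 3 for all k ≥ 0.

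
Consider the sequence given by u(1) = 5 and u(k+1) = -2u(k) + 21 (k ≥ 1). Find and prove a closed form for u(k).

Claim: u(k) = (-2)^k + 7.

Base case: u(1) = 5, and (-2)^1 + 7 = -2 + 7 = 5.
Assume u(m) = (-2)^m + 7 for some m ≥ 1.
Then u(m+1) = -2u(m) + 21 = -2·((-2)^m + 7) + 21 = -2·(-2)^m − 14 + 21 = (-2)^{m+1} + 7.
So the formula holds for m+1, and by induction u(k) = (-2)^k + 7 for all k ≥ 1.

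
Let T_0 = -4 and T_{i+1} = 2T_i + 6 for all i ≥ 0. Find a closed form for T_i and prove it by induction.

Claim: T_i = 2^{i+1} − 6.

Base case: T_0 = -4, and 2^{0+1} − 6 = 2 − 6 = -4.
Assume T_k = 2^{k+1} − 6 for some k ≥ 0.
Then T_{k+1} = 2T_k + 6 = 2·(2^{k+1} − 6) + 6 = 2^{k+2} − 12 + 6 = 2^{k+2} − 6.
This completes the inductive step, so T_i = 2^{i+1} − 6 for all i ≥ 0.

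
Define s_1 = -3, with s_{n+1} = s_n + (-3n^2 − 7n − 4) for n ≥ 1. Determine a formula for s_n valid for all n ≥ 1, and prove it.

Claim: s_n = -n^3 − 2n^2 − n + 1.

Base case: s_1 = -3, and -1^3 − 2·1^2 − 1 + 1 = -3.
Assume s_r = -r^3 − 2r^2 − r + 1.
Then s_{r+1} = s_r + (-3r^2 − 7r − 4) = (-r^3 − 2r^2 − r + 1) + (-3r^2 − 7r − 4) = -r^3 − 5r^2 − 8r − 3,
and -(r+1)^3 − 2·(r+1)^2 − (r+1) + 1 = -r^3 − 5r^2 − 8r − 3.
This completes the inductive step, so s_n = -n^3 − 2n^2 − n + 1 for all n ≥ 1.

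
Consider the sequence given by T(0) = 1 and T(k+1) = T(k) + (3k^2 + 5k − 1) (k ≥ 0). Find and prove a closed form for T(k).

Claim: T(k) = k^3 + k^2 − 3k + 1.

Base case: T(0) = 1, and 0^3 + 0^2 − 3·0 + 1 = 1.
Assume T(j) = j^3 + j^2 − 3j + 1.
Then T(j+1) = T(j) + (3j^2 + 5j − 1) = (j^3 + j^2 − 3j + 1) + (3j^2 + 5j − 1) = j^3 + 4j^2 + 2j,
and (j+1)^3 + (j+1)^2 − 3·(j+1) + 1 = j^3 + 4j^2 + 2j.
Hence T(k) = k^3 + k^2 − 3k + 1 for every k ≥ 0, by induction.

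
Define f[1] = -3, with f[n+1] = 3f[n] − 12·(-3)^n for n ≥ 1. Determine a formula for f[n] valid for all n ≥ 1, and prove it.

Claim: f[n] = 3^n + 2·(-3)^n.

Base case: f[1] = -3, and 3^1 + 2·(-3)^1 = 3 − 6 = -3.
Assume f[r] = 3^r + 2·(-3)^r for some r ≥ 1.
Then f[r+1] = 3f[r] − 12·(-3)^r = 3·(3^r + 2·(-3)^r) − 12·(-3)^r = 3^{r+1} + 6·(-3)^r − 12·(-3)^r = 3^{r+1} − 6·(-3)^r = 3^{r+1} + 2·(-3)^{r+1}.
Hence f[n] = 3^n + 2·(-3)^n for every n ≥ 1, by induction.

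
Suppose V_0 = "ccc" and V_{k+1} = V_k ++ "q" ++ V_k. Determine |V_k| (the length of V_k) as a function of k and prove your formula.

Claim: |V_k| = 2^{k+2} − 1.

Base case: |V_0| = 3, and 2^{0+2} − 1 = 3.
Assume |V_j| = 2^{j+2} − 1.
Then |V_{j+1}| = |V_j| + 1 + |V_j| = 2|V_j| + 1 = 2(2^{j+2} − 1) + 1 = 2^{j+3} − 2 + 1 = 2^{j+3} − 1.
So the formula holds for j+1, and by induction |V_k| = 2^{k+2} − 1 for all k ≥ 0.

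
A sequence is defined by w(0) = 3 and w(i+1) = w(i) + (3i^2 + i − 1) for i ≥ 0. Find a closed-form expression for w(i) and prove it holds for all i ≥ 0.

Claim: w(i) = i^3 − i^2 − i + 3.

Base case: w(0) = 3, and 0^3 − 0^2 − 0 + 3 = 3.
Assume w(m) = m^3 − m^2 − m + 3.
Then w(m+1) = w(m) + (3m^2 + m − 1) = (m^3 − m^2 − m + 3) + (3m^2 + m − 1) = m^3 + 2m^2 + 2,
and (m+1)^3 − (m+1)^2 − (m+1) + 3 = m^3 + 2m^2 + 2.
Hence w(i) = i^3 − i^2 − i + 3 for every i ≥ 0, by induction.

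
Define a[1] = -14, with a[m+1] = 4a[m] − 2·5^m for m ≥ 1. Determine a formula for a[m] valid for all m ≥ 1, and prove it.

Claim: a[m] = -4^m − 2·5^m.

Base case: a[1] = -14, and -4^1 − 2·5^1 = -4 − 10 = -14.
Assume a[j] = -4^j − 2·5^j for some j ≥ 1.
Then a[j+1] = 4a[j] − 2·5^j = 4·(-4^j − 2·5^j) − 2·5^j = -4^{j+1} − 8·5^j − 2·5^j = -4^{j+1} − 10·5^j = -4^{j+1} − 2·5^{j+1}.
So the formula holds for j+1, and by induction a[m] = -4^m − 2·5^m for all m ≥ 1.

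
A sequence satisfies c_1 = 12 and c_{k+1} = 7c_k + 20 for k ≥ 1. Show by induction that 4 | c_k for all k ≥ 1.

Base case: c_1 = 12 = 4·3, so 4 | c_1.
Assume 4 | c_j, so c_j = 4t for some integer t.
Then c_{j+1} = 7c_j + 20 = 7·(4t) + 20 = 4(7t + 5), so 4 | c_{j+1}.
This completes the inductive step, so 4 | c_k for all k ≥ 1.

4 | c_k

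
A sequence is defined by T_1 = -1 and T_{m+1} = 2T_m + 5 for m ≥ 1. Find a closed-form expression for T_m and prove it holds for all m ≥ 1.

Claim: T_m = 2^{m+1} − 5.

Base case: T_1 = -1, and 2^{1+1} − 5 = 4 − 5 = -1.
Assume T_k = 2^{k+1} − 5 for some k ≥ 1.
Then T_{k+1} = 2T_k + 5 = 2·(2^{k+1} − 5) + 5 = 2^{k+2} − 10 + 5 = 2^{k+2} − 5.
By induction, T_m = 2^{m+1} − 5 for all m ≥ 1.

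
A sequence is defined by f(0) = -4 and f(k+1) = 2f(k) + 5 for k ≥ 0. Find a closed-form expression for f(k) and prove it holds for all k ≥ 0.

Claim: f(k) = 2^k − 5.

Base case: f(0) = -4, and 2^0 − 5 = 1 − 5 = -4.
Assume f(m) = 2^m − 5 for some m ≥ 0.
Then f(m+1) = 2f(m) + 5 = 2·(2^m − 5) + 5 = 2^{m+1} − 10 + 5 = 2^{m+1} − 5.
Hence f(k) = 2^k − 5 for every k ≥ 0, by induction.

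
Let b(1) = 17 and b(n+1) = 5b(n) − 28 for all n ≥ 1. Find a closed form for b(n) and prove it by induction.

Claim: b(n) = 2·5^n + 7.

Base case: b(1) = 17, and 2·5^1 + 7 = 10 + 7 = 17.
Assume b(r) = 2·5^r + 7 for some r ≥ 1.
Then b(r+1) = 5b(r) − 28 = 5·(2·5^r + 7) − 28 = 10·5^r + 35 − 28 = 2·5^{r+1} + 7.
So the formula holds for r+1, and by induction b(n) = 2·5^n + 7 for all n ≥ 1.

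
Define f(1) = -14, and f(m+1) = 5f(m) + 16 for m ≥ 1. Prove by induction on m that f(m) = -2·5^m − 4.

Base case: f(1) = -14, and -2·5^1 − 4 = -10 − 4 = -14.
Assume f(j) = -2·5^j − 4 for some j ≥ 1.
Then f(j+1) = 5f(j) + 16 = 5·(-2·5^j − 4) + 16 = -10·5^j − 20 + 16 = -2·5^{j+1} − 4.
By induction, f(m) = -2·5^m − 4 for all m ≥ 1.

f(m) = -2·5^m − 4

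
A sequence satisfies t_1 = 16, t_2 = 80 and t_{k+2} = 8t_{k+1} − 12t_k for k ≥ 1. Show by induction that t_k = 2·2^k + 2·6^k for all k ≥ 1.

Base cases: t_1 = 16 and 2·2^1 + 2·6^1 = 16; t_2 = 80 and 2·2^2 + 2·6^2 = 80.
Assume t_i = 2·2^i + 2·6^i for all 1 ≤ i ≤ j, where j ≥ 2.
Then t_{j+1} = 8t_j − 12t_{j−1} = 8·(2·2^j + 2·6^j) − 12·(2·2^{j−1} + 2·6^{j−1}) = 2·(8·2 − 12)2^{j−1} + 2·(8·6 − 12)6^{j−1} = 8·2^{j−1} + 72·6^{j−1} = 2·2^{j+1} + 2·6^{j+1}.
By strong induction, t_k = 2·2^k + 2·6^k for all k ≥ 1.

t_k = 2·2^k + 2·6^k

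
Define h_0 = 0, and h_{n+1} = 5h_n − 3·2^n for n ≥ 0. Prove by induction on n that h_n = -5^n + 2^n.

Base case: h_0 = 0, and -5^0 + 2^0 = -1 + 1 = 0.
Assume h_m = -5^m + 2^m for some m ≥ 0.
Then h_{m+1} = 5h_m − 3·2^m = 5·(-5^m + 2^m) − 3·2^m = -5^{m+1} + 5·2^m − 3·2^m = -5^{m+1} + 2·2^m = -5^{m+1} + 2^{m+1}.
This completes the inductive step, so h_n = -5^n + 2^n for all n ≥ 0.

h_n = -5^n + 2^n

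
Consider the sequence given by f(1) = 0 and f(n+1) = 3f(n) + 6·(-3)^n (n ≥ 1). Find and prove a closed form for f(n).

Claim: f(n) = -3^n − (-3)^n.

Base case: f(1) = 0, and -3^1 − (-3)^1 = -3 + 3 = 0.
Assume f(k) = -3^k − (-3)^k for some k ≥ 1.
Then f(k+1) = 3f(k) + 6·(-3)^k = 3·(-3^k − (-3)^k) + 6·(-3)^k = -3^{k+1} − 3·(-3)^k + 6·(-3)^k = -3^{k+1} + 3·(-3)^k = -3^{k+1} − (-3)^{k+1}.
This completes the inductive step, so f(n) = -3^n − (-3)^n for all n ≥ 1.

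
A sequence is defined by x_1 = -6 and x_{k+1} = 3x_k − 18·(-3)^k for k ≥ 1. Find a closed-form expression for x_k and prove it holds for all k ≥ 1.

Claim: x_k = 3^k + 3·(-3)^k.

Base case: x_1 = -6, and 3^1 + 3·(-3)^1 = 3 − 9 = -6.
Assume x_r = 3^r + 3·(-3)^r for some r ≥ 1.
Then x_{r+1} = 3x_r − 18·(-3)^r = 3·(3^r + 3·(-3)^r) − 18·(-3)^r = 3^{r+1} + 9·(-3)^r − 18·(-3)^r = 3^{r+1} − 9·(-3)^r = 3^{r+1} + 3·(-3)^{r+1}.
So the formula holds for r+1, and by induction x_k = 3^k + 3·(-3)^k for all k ≥ 1.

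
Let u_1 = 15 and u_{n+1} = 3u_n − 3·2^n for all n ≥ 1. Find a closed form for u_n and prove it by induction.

Claim: u_n = 3·3^n + 3·2^n.

Base case: u_1 = 15, and 3·3^1 + 3·2^1 = 9 + 6 = 15.
Assume u_m = 3·3^m + 3·2^m for some m ≥ 1.
Then u_{m+1} = 3u_m − 3·2^m = 3·(3·3^m + 3·2^m) − 3·2^m = 3·3^{m+1} + 9·2^m − 3·2^m = 3·3^{m+1} + 6·2^m = 3·3^{m+1} + 3·2^{m+1}.
So the formula holds for m+1, and by induction u_n = 3·3^n + 3·2^n for all n ≥ 1.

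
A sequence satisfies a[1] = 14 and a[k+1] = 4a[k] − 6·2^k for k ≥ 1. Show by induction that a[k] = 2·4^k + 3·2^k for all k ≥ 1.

Base case: a[1] = 14, and 2·4^1 + 3·2^1 = 8 + 6 = 14.
Assume a[r] = 2·4^r + 3·2^r for some r ≥ 1.
Then a[r+1] = 4a[r] − 6·2^r = 4·(2·4^r + 3·2^r) − 6·2^r = 2·4^{r+1} + 12·2^r − 6·2^r = 2·4^{r+1} + 6·2^r = 2·4^{r+1} + 3·2^{r+1}.
This completes the inductive step, so a[k] = 2·4^k + 3·2^k for all k ≥ 1.

a[k] = 2·4^k + 3·2^k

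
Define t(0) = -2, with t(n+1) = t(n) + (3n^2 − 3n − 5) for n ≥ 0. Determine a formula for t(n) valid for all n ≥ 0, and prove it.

Claim: t(n) = n^3 − 3n^2 − 3n − 2.

Base case: t(0) = -2, and 0^3 − 3·0^2 − 3·0 − 2 = -2.
Assume t(m) = m^3 − 3m^2 − 3m − 2.
Then t(m+1) = t(m) + (3m^2 − 3m − 5) = (m^3 − 3m^2 − 3m − 2) + (3m^2 − 3m − 5) = m^3 − 6m − 7,
and (m+1)^3 − 3·(m+1)^2 − 3·(m+1) − 2 = m^3 − 6m − 7.
Hence t(n) = n^3 − 3n^2 − 3n − 2 for every n ≥ 0, by induction.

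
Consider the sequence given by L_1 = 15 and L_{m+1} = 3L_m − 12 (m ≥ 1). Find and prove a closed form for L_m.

Claim: L_m = 3^{m+1} + 6.

Base case: L_1 = 15, and 3^{1+1} + 6 = 9 + 6 = 15.
Assume L_r = 3^{r+1} + 6 for some r ≥ 1.
Then L_{r+1} = 3L_r − 12 = 3·(3^{r+1} + 6) − 12 = 3^{r+2} + 18 − 12 = 3^{r+2} + 6.
Hence L_m = 3^{m+1} + 6 for every m ≥ 1, by induction.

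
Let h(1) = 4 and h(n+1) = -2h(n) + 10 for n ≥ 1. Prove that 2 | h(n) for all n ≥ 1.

Base case: h(1) = 4 = 2·2, so 2 | h(1).
Assume 2 | h(k), so h(k) = 2t for some integer t.
Then h(k+1) = -2h(k) + 10 = -2·(2t) + 10 = 2(-2t + 5), so 2 | h(k+1).
So the property holds for k+1, and by induction 2 | h(n) for all n ≥ 1.

2 | h(n)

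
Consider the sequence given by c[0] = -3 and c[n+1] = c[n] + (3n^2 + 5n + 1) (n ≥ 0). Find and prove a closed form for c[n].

Claim: c[n] = n^3 + n^2 − n − 3.

Base case: c[0] = -3, and 0^3 + 0^2 − 0 − 3 = -3.
Assume c[k] = k^3 + k^2 − k − 3.
Then c[k+1] = c[k] + (3k^2 + 5k + 1) = (k^3 + k^2 − k − 3) + (3k^2 + 5k + 1) = k^3 + 4k^2 + 4k − 2,
and (k+1)^3 + (k+1)^2 − (k+1) − 3 = k^3 + 4k^2 + 4k − 2.
This completes the inductive step, so c[n] = n^3 + n^2 − n − 3 for all n ≥ 0.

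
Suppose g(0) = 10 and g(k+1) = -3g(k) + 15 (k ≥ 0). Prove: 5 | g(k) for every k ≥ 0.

Base case: g(0) = 10 = 5·2, so 5 | g(0).
Assume 5 | g(j), so g(j) = 5t for some integer t.
Then g(j+1) = -3g(j) + 15 = -3·(5t) + 15 = 5(-3t + 3), so 5 | g(j+1).
Hence 5 | g(k) for every k ≥ 0, by induction.

5 | g(k)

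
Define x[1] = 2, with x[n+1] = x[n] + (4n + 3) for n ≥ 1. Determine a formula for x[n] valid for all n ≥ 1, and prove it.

Claim: x[n] = 2n^2 + n − 1.

Base case: x[1] = 2, and 2·1^2 + 1 − 1 = 2.
Assume x[j] = 2j^2 + j − 1.
Then x[j+1] = x[j] + (4j + 3) = (2j^2 + j − 1) + (4j + 3) = 2j^2 + 5j + 2,
and 2·(j+1)^2 + (j+1) − 1 = 2j^2 + 5j + 2.
Hence x[n] = 2n^2 + n − 1 for every n ≥ 1, by induction.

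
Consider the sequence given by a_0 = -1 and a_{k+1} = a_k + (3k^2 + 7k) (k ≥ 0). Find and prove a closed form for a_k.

Claim: a_k = k^3 + 2k^2 − 3k − 1.

Base case: a_0 = -1, and 0^3 + 2·0^2 − 3·0 − 1 = -1.
Assume a_r = r^3 + 2r^2 − 3r − 1.
Then a_{r+1} = a_r + (3r^2 + 7r) = (r^3 + 2r^2 − 3r − 1) + (3r^2 + 7r) = r^3 + 5r^2 + 4r − 1,
and (r+1)^3 + 2·(r+1)^2 − 3·(r+1) − 1 = r^3 + 5r^2 + 4r − 1.
This completes the inductive step, so a_k = k^3 + 2k^2 − 3k − 1 for all k ≥ 0.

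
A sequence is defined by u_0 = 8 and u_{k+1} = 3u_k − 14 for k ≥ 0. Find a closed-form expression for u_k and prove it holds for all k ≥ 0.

Claim: u_k = 3^k + 7.

Base case: u_0 = 8, and 3^0 + 7 = 1 + 7 = 8.
Assume u_j = 3^j + 7 for some j ≥ 0.
Then u_{j+1} = 3u_j − 14 = 3·(3^j + 7) − 14 = 3^{j+1} + 21 − 14 = 3^{j+1} + 7.
By induction, u_k = 3^k + 7 for all k ≥ 0.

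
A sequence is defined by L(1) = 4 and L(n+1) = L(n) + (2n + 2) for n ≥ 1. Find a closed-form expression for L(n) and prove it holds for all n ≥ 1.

Claim: L(n) = n^2 + n + 2.

Base case: L(1) = 4, and 1^2 + 1 + 2 = 4.
Assume L(j) = j^2 + j + 2.
Then L(j+1) = L(j) + (2j + 2) = (j^2 + j + 2) + (2j + 2) = j^2 + 3j + 4,
and (j+1)^2 + (j+1) + 2 = j^2 + 3j + 4.
By induction, L(n) = n^2 + n + 2 for all n ≥ 1.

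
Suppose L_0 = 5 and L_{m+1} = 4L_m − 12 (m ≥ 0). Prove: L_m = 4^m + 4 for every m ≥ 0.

Base case: L_0 = 5, and 4^0 + 4 = 1 + 4 = 5.
Assume L_r = 4^r + 4 for some r ≥ 0.
Then L_{r+1} = 4L_r − 12 = 4·(4^r + 4) − 12 = 4^{r+1} + 16 − 12 = 4^{r+1} + 4.
By induction, L_m = 4^m + 4 for all m ≥ 0.

L_m = 4^m + 4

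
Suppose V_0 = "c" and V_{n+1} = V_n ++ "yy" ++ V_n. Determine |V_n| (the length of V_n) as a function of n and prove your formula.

Claim: |V_n| = 3·2^n − 2.

Base case: |V_0| = 1, and 3·2^0 − 2 = 1.
Assume |V_r| = 3·2^r − 2.
Then |V_{r+1}| = |V_r| + 2 + |V_r| = 2|V_r| + 2 = 2(3·2^r − 2) + 2 = 3·2^{r+1} − 4 + 2 = 3·2^{r+1} − 2.
This completes the inductive step, so |V_n| = 3·2^n − 2 for all n ≥ 0.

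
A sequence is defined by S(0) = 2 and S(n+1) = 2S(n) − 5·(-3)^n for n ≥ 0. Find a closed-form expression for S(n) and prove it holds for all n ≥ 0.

Claim: S(n) = 2^n + (-3)^n.

Base case: S(0) = 2, and 2^0 + (-3)^0 = 1 + 1 = 2.
Assume S(m) = 2^m + (-3)^m for some m ≥ 0.
Then S(m+1) = 2S(m) − 5·(-3)^m = 2·(2^m + (-3)^m) − 5·(-3)^m = 2^{m+1} + 2·(-3)^m − 5·(-3)^m = 2^{m+1} − 3·(-3)^m = 2^{m+1} + (-3)^{m+1}.
So the formula holds for m+1, and by induction S(n) = 2^n + (-3)^n for all n ≥ 0.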